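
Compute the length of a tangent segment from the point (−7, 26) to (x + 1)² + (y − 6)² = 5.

√431

Centre (−1, 6), r² = 5. |PO|² = (−6)² + (20)² = 436.
The tangent meets the radius at right angles, so tangent² = |PO|² − r² = 436 − 5 = 431.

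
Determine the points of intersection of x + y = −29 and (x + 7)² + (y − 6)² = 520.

From the line, y = −x − 29. Substituting:
2x² + 84x + 754 = 0  ⟹  x² + 42x + 377 = 0
x = −13 or x = −29, giving (−13, −16) and (−29, 0).

(−29, 0) and (−13, −16)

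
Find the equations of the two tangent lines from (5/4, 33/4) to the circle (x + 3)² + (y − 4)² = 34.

3x + 5y = 45 and 5x + 3y = 31

A line y − (33/4) = m(x − (5/4)) is tangent when its distance from (−3, 4) is √34:
[m·(−17/4) − (−17/4)]² = 34(m² + 1)
15m² + 34m + 15 = 0, so m = −3/5 or m = −5/3.
Through (5/4, 33/4) these give 3x + 5y = 45 and 5x + 3y = 31.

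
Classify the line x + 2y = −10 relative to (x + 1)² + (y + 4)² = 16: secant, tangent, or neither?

secant

Centre (−1, −4), r² = 16. Distance² from centre to line = (1)²/5 = 1/5.
Since d² < r², the line cuts the circle twice.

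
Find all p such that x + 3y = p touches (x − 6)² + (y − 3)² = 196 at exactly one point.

p = 15 ± 14√10

Tangency holds when the distance from the centre (6, 3) to the line equals the radius 14:
|1·6 + 3·3 − p| / √10 = 14
|p − (15)| = 14√10.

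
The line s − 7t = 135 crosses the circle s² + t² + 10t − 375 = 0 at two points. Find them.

Express t = (−135 + s)/7 and substitute into the circle:
50s² − 200s − 9600 = 0  ⟹  s² − 4s − 192 = 0
s = 16 or s = −12, giving (16, −17) and (−12, −21).

(−12, −21) and (16, −17)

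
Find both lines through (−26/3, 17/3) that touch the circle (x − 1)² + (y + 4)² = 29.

5x + 2y = −32 and 2x + 5y = 11

Write the tangent as mx − y + (17/3 − m·(−26/3)) = 0 and set its distance from the centre to √29:
[m·(29/3) − (−29/3)]² = 29(m² + 1)
10m² + 29m + 10 = 0, so m = −5/2 or m = −2/5.
Through (−26/3, 17/3) these give 5x + 2y = −32 and 2x + 5y = 11.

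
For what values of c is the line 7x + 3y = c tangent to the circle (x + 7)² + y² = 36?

c = −49 ± 6√58

Tangency holds when the distance from the centre (−7, 0) to the line equals the radius 6:
|7·(−7) + 3·0 − c| / √58 = 6
|c − (−49)| = 6√58.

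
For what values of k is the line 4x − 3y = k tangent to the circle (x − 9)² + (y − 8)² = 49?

k = −23 or k = 47

For a tangent, require d(centre, line) = r = 7.
|4·9 − 3·8 − k| / √25 = 7
|k − (12)| = 7·5, so k = 47 or k = −23.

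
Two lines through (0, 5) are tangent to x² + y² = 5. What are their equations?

2x + y = 5 and 2x − y = −5

Let a tangent through (0, 5) have slope m. Its distance from (0, 0) must equal √5:
[m·(0) − (−5)]² = 5(m² + 1)
m² − 4 = 0, so m = −2 or m = 2.
Through (0, 5) these give 2x + y = 5 and 2x − y = −5.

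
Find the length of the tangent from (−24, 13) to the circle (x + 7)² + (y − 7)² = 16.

√309

With centre O = (−7, 7), |OP|² = 325 and r² = 16.
The tangent meets the radius at right angles, so tangent² = |PO|² − r² = 325 − 16 = 309.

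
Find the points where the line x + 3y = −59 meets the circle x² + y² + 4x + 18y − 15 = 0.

From the line, y = (−59 − x)/3. Substituting:
10x² + 100x + 160 = 0  ⟹  x² + 10x + 16 = 0
x = −2 or x = −8, giving (−2, −19) and (−8, −17).

(−8, −17) and (−2, −19)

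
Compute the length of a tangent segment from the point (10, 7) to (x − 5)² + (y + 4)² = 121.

5

With centre O = (5, −4), |OP|² = 146 and r² = 121.
The tangent meets the radius at right angles, so tangent² = |PO|² − r² = 146 − 121 = 25.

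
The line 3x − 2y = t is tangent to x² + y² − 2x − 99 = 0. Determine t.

t = 3 ± 10√13

For a tangent, require d(centre, line) = r = 10.
|3·1 − 2·0 − t| / √13 = 10
|t − (3)| = 10√13.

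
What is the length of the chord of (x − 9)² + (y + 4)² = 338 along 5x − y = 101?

Express y = 5x − 101 and substitute into the circle:
26x² − 988x + 9152 = 0  ⟹  x² − 38x + 352 = 0
x = 22 or x = 16, giving (22, 9) and (16, −21).
|(22, 9) − (16, −21)| = √((6)² + (30)²) = 6√26.

6√26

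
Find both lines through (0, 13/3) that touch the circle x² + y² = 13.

Write the tangent as mx − y + (13/3 − m·(0)) = 0 and set its distance from the centre to √13:
(0m − (−13/3))² = 13(m² + 1)
9m² − 4 = 0, so m = 2/3 or m = −2/3.
Through (0, 13/3) these give 2x − 3y = −13 and 2x + 3y = 13.

2x − 3y = −13 and 2x + 3y = 13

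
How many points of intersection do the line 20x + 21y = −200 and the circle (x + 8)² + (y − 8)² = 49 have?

d² = (20·(−8) + 21·8 − (−200))²/841 = 43264/841; r² = 49.
Since d² > r², the line lies outside the circle.

0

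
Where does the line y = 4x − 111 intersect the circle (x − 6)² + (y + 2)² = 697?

(22, −23) and (30, 9)

From the line, y = 4x − 111. Substituting:
17x² − 884x + 11220 = 0  ⟹  x² − 52x + 660 = 0
x = 30 or x = 22, giving (30, 9) and (22, −23).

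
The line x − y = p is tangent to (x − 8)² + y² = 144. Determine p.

The line touches the circle iff its distance from (8, 0) is 12:
|1·8 − 1·0 − p| / √2 = 12
|p − (8)| = 12√2.

p = 8 ± 12√2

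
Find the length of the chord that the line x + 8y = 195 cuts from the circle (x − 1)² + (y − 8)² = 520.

Centre (1, 8), r² = 520. Perpendicular distance d from centre to line = |−130| / √65 = 130/√65.
Half the chord is √(r² − d²) = √(260), so the full chord is 4√65.

4√65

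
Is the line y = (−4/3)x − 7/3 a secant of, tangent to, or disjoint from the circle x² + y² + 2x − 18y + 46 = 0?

tangent

Centre (−1, 9), r² = 36. Distance² from centre to line = (30)²/25 = 36.
Since d² = r², the line is tangent.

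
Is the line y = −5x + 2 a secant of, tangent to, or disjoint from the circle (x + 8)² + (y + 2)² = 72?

Substituting the line into the circle gives 26x² − 24x + 8 = 0.
Discriminant = (−24)² − 4·26·(8) = −256 < 0.
No real roots: the line does not meet the circle.

disjoint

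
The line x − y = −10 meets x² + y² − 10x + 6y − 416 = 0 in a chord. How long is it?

Centre (5, −3), r² = 450. Perpendicular distance d from centre to line = |18| / √2 = 18/√2.
Half the chord is √(r² − d²) = √(288), so the full chord is 24√2.

24√2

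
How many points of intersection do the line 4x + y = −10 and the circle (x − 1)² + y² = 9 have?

0

d² = (4·1 + 1·0 − (−10))²/17 = 196/17; r² = 9.
Since d² > r², the line lies outside the circle.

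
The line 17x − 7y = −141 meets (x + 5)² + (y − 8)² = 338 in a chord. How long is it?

26√2

Substitute y = (141 + 17x)/7:
338x² + 3380x − 8112 = 0  ⟹  x² + 10x − 24 = 0
x = 2 or x = −12, giving (2, 25) and (−12, −9).
Chord length = distance between (2, 25) and (−12, −9) = √1352 = 26√2.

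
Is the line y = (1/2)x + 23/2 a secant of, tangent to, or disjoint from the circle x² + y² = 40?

disjoint

Substituting the line into the circle gives 5x² + 46x + 369 = 0.
Discriminant = (46)² − 4·5·(369) = −5264 < 0.
No real roots: the line does not meet the circle.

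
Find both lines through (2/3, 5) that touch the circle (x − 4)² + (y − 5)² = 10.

3x + y = 7 and 3x − y = −3

A line y − (5) = m(x − (2/3)) is tangent when its distance from (4, 5) is √10:
[m·(10/3) − (0)]² = 10(m² + 1)
m² − 9 = 0, so m = −3 or m = 3.
With m = −3: 3x + y = 7. With m = 3: 3x − y = −3.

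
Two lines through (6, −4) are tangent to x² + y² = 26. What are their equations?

Write the tangent as mx − y + (−4 − m·(6)) = 0 and set its distance from the centre to √26:
[m·(−6) − (4)]² = 26(m² + 1)
5m² + 24m − 5 = 0, so m = −5 or m = 1/5.
With m = −5: 5x + y = 26. With m = 1/5: x − 5y = 26.

5x + y = 26 and x − 5y = 26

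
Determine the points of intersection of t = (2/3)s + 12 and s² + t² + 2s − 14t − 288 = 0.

(−18, 0) and (12, 20)

Substitute t = (36 + 2s)/3:
13s² + 78s − 2808 = 0  ⟹  s² + 6s − 216 = 0
s = 12 or s = −18, giving (12, 20) and (−18, 0).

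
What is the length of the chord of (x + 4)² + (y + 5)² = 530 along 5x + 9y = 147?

Centre (−4, −5), r² = 530. Perpendicular distance d from centre to line = |−212| / √106 = 212/√106.
Half the chord is √(r² − d²) = √(106), so the full chord is 2√106.

2√106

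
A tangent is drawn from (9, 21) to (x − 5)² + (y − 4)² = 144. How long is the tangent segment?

√161

Centre (5, 4), r² = 144. |PO|² = (4)² + (17)² = 305.
Power of the point: PT² = |PO|² − r² = 161, so PT = √161.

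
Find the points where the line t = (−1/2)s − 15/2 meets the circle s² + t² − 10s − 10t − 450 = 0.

(−17, 1) and (15, −15)

Express t = (−15 − s)/2 and substitute into the circle:
5s² + 10s − 1275 = 0  ⟹  s² + 2s − 255 = 0
s = 15 or s = −17, giving (15, −15) and (−17, 1).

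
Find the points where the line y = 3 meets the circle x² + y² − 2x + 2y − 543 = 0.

Express y = 3 and substitute into the circle:
x² − 2x − 528 = 0
x = 24 or x = −22, giving (24, 3) and (−22, 3).

(−22, 3) and (24, 3)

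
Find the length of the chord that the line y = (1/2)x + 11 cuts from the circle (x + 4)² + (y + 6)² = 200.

4√5

Centre (−4, −6), r² = 200. Perpendicular distance d from centre to line = |30| / √5 = 30/√5.
Half the chord is √(r² − d²) = √(20), so the full chord is 4√5.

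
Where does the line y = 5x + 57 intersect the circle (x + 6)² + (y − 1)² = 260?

(−14, −13) and (−8, 17)

From the line, y = 5x + 57. Substituting:
26x² + 572x + 2912 = 0  ⟹  x² + 22x + 112 = 0
x = −8 or x = −14, giving (−8, 17) and (−14, −13).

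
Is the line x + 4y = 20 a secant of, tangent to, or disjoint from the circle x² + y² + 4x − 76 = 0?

Substituting the line into the circle gives 17x² + 24x − 816 = 0.
Discriminant = (24)² − 4·17·(−816) = 56064 > 0.
Two real roots: the line is a secant.

secant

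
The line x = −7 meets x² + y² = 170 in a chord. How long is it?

22

The line gives x = −7. Substituting into the circle:
y² − 121 = 0
y = 11 or y = −11, giving (−7, 11) and (−7, −11).
|(−7, 11) − (−7, −11)| = √((0)² + (22)²) = 22.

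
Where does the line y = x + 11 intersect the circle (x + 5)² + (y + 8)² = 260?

(−21, −10) and (−3, 8)

Express y = x + 11 and substitute into the circle:
2x² + 48x + 126 = 0  ⟹  x² + 24x + 63 = 0
x = −3 or x = −21, giving (−3, 8) and (−21, −10).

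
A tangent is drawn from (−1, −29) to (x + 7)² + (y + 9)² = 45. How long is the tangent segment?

√391

The centre is (−7, −9) and r = 3√5. The square of the distance from P to the centre is 36 + 400 = 436.
By the tangent–radius right angle, tangent length = √(|PO|² − r²) = √391.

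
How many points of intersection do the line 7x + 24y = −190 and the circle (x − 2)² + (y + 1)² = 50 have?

0

Centre (2, −1), r² = 50. Distance² from centre to line = (180)²/625 = 1296/25.
Since d² > r², the line lies outside the circle.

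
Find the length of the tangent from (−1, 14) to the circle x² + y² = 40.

√157

With centre O = (0, 0), |OP|² = 197 and r² = 40.
The tangent meets the radius at right angles, so tangent² = |PO|² − r² = 197 − 40 = 157.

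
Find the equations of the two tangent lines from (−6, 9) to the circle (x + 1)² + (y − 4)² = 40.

Let a tangent through (−6, 9) have slope m. Its distance from (−1, 4) must equal 2√10:
[m·(5) − (−5)]² = 40(m² + 1)
3m² − 10m + 3 = 0, so m = 1/3 or m = 3.
With m = 1/3: x − 3y = −33. With m = 3: 3x − y = −27.

x − 3y = −33 and 3x − y = −27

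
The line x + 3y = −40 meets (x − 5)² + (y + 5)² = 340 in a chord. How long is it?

The distance from (5, −5) to the line is 30/√10, and r² = 340.
Half the chord is √(r² − d²) = √(250), so the full chord is 10√10.

10√10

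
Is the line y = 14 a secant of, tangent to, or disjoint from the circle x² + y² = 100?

d² = (0·0 + 1·0 − (14))² = 196; r² = 100.
Since d² > r², the line lies outside the circle.

disjoint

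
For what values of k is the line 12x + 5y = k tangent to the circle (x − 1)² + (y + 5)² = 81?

k = −130 or k = 104

For a tangent, require d(centre, line) = r = 9.
|12·1 + 5·(−5) − k| / √169 = 9
|k − (−13)| = 9·13, so k = 104 or k = −130.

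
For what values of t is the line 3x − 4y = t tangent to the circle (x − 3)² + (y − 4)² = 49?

t = −42 or t = 28

Tangency holds when the distance from the centre (3, 4) to the line equals the radius 7:
|3·3 − 4·4 − t| / √25 = 7
|t − (−7)| = 7·5, so t = 28 or t = −42.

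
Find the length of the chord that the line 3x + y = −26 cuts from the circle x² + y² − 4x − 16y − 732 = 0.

16√10

Substitute y = −3x − 26:
10x² + 200x + 360 = 0  ⟹  x² + 20x + 36 = 0
x = −2 or x = −18, giving (−2, −20) and (−18, 28).
|(−2, −20) − (−18, 28)| = √((16)² + (−48)²) = 16√10.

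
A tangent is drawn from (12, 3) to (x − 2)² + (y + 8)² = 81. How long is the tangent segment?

2√35

With centre O = (2, −8), |OP|² = 221 and r² = 81.
Power of the point: PT² = |PO|² − r² = 140, so PT = 2√35.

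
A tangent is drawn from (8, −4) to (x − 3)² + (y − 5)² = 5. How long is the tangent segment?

With centre O = (3, 5), |OP|² = 106 and r² = 5.
The tangent meets the radius at right angles, so tangent² = |PO|² − r² = 106 − 5 = 101.

√101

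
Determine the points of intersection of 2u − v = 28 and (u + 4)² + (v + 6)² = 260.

(4, −20) and (12, −4)

Substitute v = 2u − 28:
5u² − 80u + 240 = 0  ⟹  u² − 16u + 48 = 0
u = 12 or u = 4, giving (12, −4) and (4, −20).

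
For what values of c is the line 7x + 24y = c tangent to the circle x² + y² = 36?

c = −150 or c = 150

For a tangent, require d(centre, line) = r = 6.
|7·0 + 24·0 − c| / √625 = 6
|c| = 6·25, so c = 150 or c = −150.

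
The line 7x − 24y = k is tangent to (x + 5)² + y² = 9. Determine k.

k = −110 or k = 40

Tangency holds when the distance from the centre (−5, 0) to the line equals the radius 3:
|7·(−5) − 24·0 − k| / √625 = 3
|k − (−35)| = 3·25, so k = 40 or k = −110.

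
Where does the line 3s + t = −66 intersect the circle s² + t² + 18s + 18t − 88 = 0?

Express t = −3s − 66 and substitute into the circle:
10s² + 360s + 3080 = 0  ⟹  s² + 36s + 308 = 0
s = −14 or s = −22, giving (−14, −24) and (−22, 0).

(−22, 0) and (−14, −24)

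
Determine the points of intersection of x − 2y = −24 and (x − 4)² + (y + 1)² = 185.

(−4, 10) and (0, 12)

Express y = (24 + x)/2 and substitute into the circle:
5x² + 20x = 0  ⟹  x² + 4x = 0
x = 0 or x = −4, giving (0, 12) and (−4, 10).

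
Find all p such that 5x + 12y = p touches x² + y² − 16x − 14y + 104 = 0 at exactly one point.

p = 85 or p = 163

Tangency holds when the distance from the centre (8, 7) to the line equals the radius 3:
|5·8 + 12·7 − p| / √169 = 3
|p − (124)| = 3·13, so p = 163 or p = 85.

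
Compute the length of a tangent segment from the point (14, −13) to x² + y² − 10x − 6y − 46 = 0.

With centre O = (5, 3), |OP|² = 337 and r² = 80.
Power of the point: PT² = |PO|² − r² = 257, so PT = √257.

√257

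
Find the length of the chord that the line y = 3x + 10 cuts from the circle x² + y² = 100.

6√10

Centre (0, 0), r² = 100. Perpendicular distance d from centre to line = |10| / √10 = 10/√10.
Chord = 2√(r² − d²) = 2·√(90) = 6√10.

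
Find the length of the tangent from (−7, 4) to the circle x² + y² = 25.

2√10

With centre O = (0, 0), |OP|² = 65 and r² = 25.
By the tangent–radius right angle, tangent length = √(|PO|² − r²) = √40 = 2√10.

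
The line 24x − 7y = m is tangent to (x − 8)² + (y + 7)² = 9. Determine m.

Tangency holds when the distance from the centre (8, −7) to the line equals the radius 3:
|24·8 − 7·(−7) − m| / √625 = 3
|m − (241)| = 3·25, so m = 316 or m = 166.

m = 166 or m = 316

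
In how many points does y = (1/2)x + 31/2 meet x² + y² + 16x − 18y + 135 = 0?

d² = (1·(−8) − 2·9 − (−31))²/5 = 5; r² = 10.
Since d² < r², the line cuts the circle twice.

2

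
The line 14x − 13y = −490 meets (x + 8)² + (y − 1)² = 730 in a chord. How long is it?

Express y = (490 + 14x)/13 and substitute into the circle:
365x² + 16060x + 114975 = 0  ⟹  x² + 44x + 315 = 0
x = −9 or x = −35, giving (−9, 28) and (−35, 0).
|(−9, 28) − (−35, 0)| = √((26)² + (28)²) = 2√365.

2√365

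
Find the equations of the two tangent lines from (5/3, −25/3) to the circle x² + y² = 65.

x + 8y = −65 and 4x − 7y = 65

A line y − (−25/3) = m(x − (5/3)) is tangent when its distance from (0, 0) is √65:
(−5/3m − (25/3))² = 65(m² + 1)
56m² − 25m − 4 = 0, so m = −1/8 or m = 4/7.
Through (5/3, −25/3) these give x + 8y = −65 and 4x − 7y = 65.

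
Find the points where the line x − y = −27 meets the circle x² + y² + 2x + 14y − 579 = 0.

Express y = x + 27 and substitute into the circle:
2x² + 70x + 528 = 0  ⟹  x² + 35x + 264 = 0
x = −11 or x = −24, giving (−11, 16) and (−24, 3).

(−24, 3) and (−11, 16)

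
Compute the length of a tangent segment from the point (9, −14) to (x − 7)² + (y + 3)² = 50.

Centre (7, −3), r² = 50. |PO|² = (2)² + (−11)² = 125.
By the tangent–radius right angle, tangent length = √(|PO|² − r²) = √75 = 5√3.

5√3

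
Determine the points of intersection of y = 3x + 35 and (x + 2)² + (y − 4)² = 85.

Substitute y = 3x + 35:
10x² + 190x + 880 = 0  ⟹  x² + 19x + 88 = 0
x = −8 or x = −11, giving (−8, 11) and (−11, 2).

(−11, 2) and (−8, 11)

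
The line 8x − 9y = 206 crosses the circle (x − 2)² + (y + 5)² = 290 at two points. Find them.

(1, −22) and (19, −6)

Substitute y = (−206 + 8x)/9:
145x² − 2900x + 2755 = 0  ⟹  x² − 20x + 19 = 0
x = 19 or x = 1, giving (19, −6) and (1, −22).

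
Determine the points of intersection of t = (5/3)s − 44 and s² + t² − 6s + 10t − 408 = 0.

Express t = (−132 + 5s)/3 and substitute into the circle:
34s² − 1224s + 9792 = 0  ⟹  s² − 36s + 288 = 0
s = 24 or s = 12, giving (24, −4) and (12, −24).

(12, −24) and (24, −4)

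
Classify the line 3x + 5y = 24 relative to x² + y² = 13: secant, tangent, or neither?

Substituting the line into the circle gives 34x² − 144x + 251 = 0.
Discriminant = (−144)² − 4·34·(251) = −13400 < 0.
No real roots: the line does not meet the circle.

neither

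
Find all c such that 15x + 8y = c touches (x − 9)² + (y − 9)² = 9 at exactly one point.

The line touches the circle iff its distance from (9, 9) is 3:
|15·9 + 8·9 − c| / √289 = 3
|c − (207)| = 3·17, so c = 258 or c = 156.

c = 156 or c = 258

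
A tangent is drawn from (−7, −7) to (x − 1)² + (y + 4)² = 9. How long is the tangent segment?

The centre is (1, −4) and r = 3. The square of the distance from P to the centre is 64 + 9 = 73.
By the tangent–radius right angle, tangent length = √(|PO|² − r²) = √64 = 8.

8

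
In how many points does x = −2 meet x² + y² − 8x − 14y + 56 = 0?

Substituting the line into the circle gives y² − 14y + 76 = 0.
Δ = 196 − 304 = −108.
No real roots: the line does not meet the circle.

0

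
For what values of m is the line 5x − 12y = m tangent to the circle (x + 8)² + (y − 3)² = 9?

m = −115 or m = −37

For a tangent, require d(centre, line) = r = 3.
|5·(−8) − 12·3 − m| / √169 = 3
|m − (−76)| = 3·13, so m = −37 or m = −115.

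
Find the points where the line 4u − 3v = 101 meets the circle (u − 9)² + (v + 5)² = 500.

(5, −27) and (29, 5)

Express v = (−101 + 4u)/3 and substitute into the circle:
25u² − 850u + 3625 = 0  ⟹  u² − 34u + 145 = 0
u = 29 or u = 5, giving (29, 5) and (5, −27).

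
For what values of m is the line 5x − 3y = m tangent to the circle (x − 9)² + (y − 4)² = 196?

m = 33 ± 14√34

The line touches the circle iff its distance from (9, 4) is 14:
|5·9 − 3·4 − m| / √34 = 14
|m − (33)| = 14√34.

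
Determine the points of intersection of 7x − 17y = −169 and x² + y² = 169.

Substitute y = (169 + 7x)/17:
338x² + 2366x − 20280 = 0  ⟹  x² + 7x − 60 = 0
x = 5 or x = −12, giving (5, 12) and (−12, 5).

(−12, 5) and (5, 12)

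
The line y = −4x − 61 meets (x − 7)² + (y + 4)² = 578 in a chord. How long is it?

6√17

Express y = −4x − 61 and substitute into the circle:
17x² + 442x + 2720 = 0  ⟹  x² + 26x + 160 = 0
x = −10 or x = −16, giving (−10, −21) and (−16, 3).
Chord length = distance between (−10, −21) and (−16, 3) = √612 = 6√17.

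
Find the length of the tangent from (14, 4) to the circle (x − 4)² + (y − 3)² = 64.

√37

With centre O = (4, 3), |OP|² = 101 and r² = 64.
By the tangent–radius right angle, tangent length = √(|PO|² − r²) = √37.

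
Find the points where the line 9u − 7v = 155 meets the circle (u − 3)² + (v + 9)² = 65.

(4, −17) and (11, −8)

From the line, v = (−155 + 9u)/7. Substituting:
130u² − 1950u + 5720 = 0  ⟹  u² − 15u + 44 = 0
u = 11 or u = 4, giving (11, −8) and (4, −17).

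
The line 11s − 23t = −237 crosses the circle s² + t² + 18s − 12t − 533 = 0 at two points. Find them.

(−32, −5) and (14, 17)

Express t = (237 + 11s)/23 and substitute into the circle:
650s² + 11700s − 291200 = 0  ⟹  s² + 18s − 448 = 0
s = 14 or s = −32, giving (14, 17) and (−32, −5).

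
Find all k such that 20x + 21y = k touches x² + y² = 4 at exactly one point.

The line touches the circle iff its distance from (0, 0) is 2:
|20·0 + 21·0 − k| / √841 = 2
|k| = 2·29, so k = 58 or k = −58.

k = −58 or k = 58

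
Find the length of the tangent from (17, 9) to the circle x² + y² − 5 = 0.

√365

With centre O = (0, 0), |OP|² = 370 and r² = 5.
The tangent meets the radius at right angles, so tangent² = |PO|² − r² = 370 − 5 = 365.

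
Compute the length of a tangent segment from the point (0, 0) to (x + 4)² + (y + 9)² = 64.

√33

With centre O = (−4, −9), |OP|² = 97 and r² = 64.
The tangent meets the radius at right angles, so tangent² = |PO|² − r² = 97 − 64 = 33.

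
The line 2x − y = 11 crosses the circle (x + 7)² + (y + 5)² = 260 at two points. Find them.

(−5, −21) and (7, 3)

Express y = 2x − 11 and substitute into the circle:
5x² − 10x − 175 = 0  ⟹  x² − 2x − 35 = 0
x = 7 or x = −5, giving (7, 3) and (−5, −21).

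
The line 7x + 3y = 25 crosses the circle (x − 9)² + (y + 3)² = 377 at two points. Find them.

From the line, y = (25 − 7x)/3. Substituting:
58x² − 638x − 1508 = 0  ⟹  x² − 11x − 26 = 0
x = 13 or x = −2, giving (13, −22) and (−2, 13).

(−2, 13) and (13, −22)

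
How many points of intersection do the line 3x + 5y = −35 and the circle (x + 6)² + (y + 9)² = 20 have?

Centre (−6, −9), r² = 20. Distance² from centre to line = (−28)²/34 = 392/17.
Since d² > r², the line lies outside the circle.

0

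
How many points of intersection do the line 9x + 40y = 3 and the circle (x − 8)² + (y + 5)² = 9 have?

0

d² = (9·8 + 40·(−5) − (3))²/1681 = 17161/1681; r² = 9.
Since d² > r², the line lies outside the circle.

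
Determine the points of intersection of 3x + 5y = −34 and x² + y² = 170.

From the line, y = (−34 − 3x)/5. Substituting:
34x² + 204x − 3094 = 0  ⟹  x² + 6x − 91 = 0
x = 7 or x = −13, giving (7, −11) and (−13, 1).

(−13, 1) and (7, −11)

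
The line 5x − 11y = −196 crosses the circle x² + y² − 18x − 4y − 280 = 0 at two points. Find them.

(−4, 16) and (7, 21)

Express y = (196 + 5x)/11 and substitute into the circle:
146x² − 438x − 4088 = 0  ⟹  x² − 3x − 28 = 0
x = 7 or x = −4, giving (7, 21) and (−4, 16).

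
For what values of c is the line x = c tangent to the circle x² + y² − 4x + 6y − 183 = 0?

For a tangent, require d(centre, line) = r = 14.
|1·2 + 0·(−3) − c| / √1 = 14
|c − (2)| = 14, so c = 16 or c = −12.

c = −12 or c = 16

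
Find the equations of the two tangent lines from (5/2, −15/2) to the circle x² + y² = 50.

Let a tangent through (5/2, −15/2) have slope m. Its distance from (0, 0) must equal 5√2:
(−5/2m − (15/2))² = 50(m² + 1)
7m² − 6m − 1 = 0, so m = 1 or m = −1/7.
With m = 1: x − y = 10. With m = −1/7: x + 7y = −50.

x − y = 10 and x + 7y = −50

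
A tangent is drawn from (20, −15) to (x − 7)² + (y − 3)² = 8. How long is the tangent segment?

The centre is (7, 3) and r = 2√2. The square of the distance from P to the centre is 169 + 324 = 493.
The tangent meets the radius at right angles, so tangent² = |PO|² − r² = 493 − 8 = 485.

√485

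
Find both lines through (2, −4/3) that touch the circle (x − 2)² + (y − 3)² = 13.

A line y − (−4/3) = m(x − (2)) is tangent when its distance from (2, 3) is √13:
(0m − (13/3))² = 13(m² + 1)
9m² − 4 = 0, so m = 2/3 or m = −2/3.
With m = 2/3: 2x − 3y = 8. With m = −2/3: 2x + 3y = 0.

2x − 3y = 8 and 2x + 3y = 0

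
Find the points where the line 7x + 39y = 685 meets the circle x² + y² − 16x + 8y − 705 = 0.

(−8, 19) and (31, 12)

Express y = (685 − 7x)/39 and substitute into the circle:
1570x² − 36110x − 389360 = 0  ⟹  x² − 23x − 248 = 0
x = 31 or x = −8, giving (31, 12) and (−8, 19).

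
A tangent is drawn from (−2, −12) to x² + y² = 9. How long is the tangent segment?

√139

With centre O = (0, 0), |OP|² = 148 and r² = 9.
The tangent meets the radius at right angles, so tangent² = |PO|² − r² = 148 − 9 = 139.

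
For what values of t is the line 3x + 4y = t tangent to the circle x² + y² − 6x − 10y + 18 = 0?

t = 9 or t = 49

The line touches the circle iff its distance from (3, 5) is 4:
|3·3 + 4·5 − t| / √25 = 4
|t − (29)| = 4·5, so t = 49 or t = 9.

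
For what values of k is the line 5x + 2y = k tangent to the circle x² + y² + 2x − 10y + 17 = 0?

k = 5 ± 3√29

For a tangent, require d(centre, line) = r = 3.
|5·(−1) + 2·5 − k| / √29 = 3
|k − (5)| = 3√29.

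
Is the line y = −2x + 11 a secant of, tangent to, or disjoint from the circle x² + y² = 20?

Centre (0, 0), r² = 20. Distance² from centre to line = (−11)²/5 = 121/5.
Since d² > r², the line lies outside the circle.

disjoint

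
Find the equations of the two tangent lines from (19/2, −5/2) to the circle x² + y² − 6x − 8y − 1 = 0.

Let a tangent through (19/2, −5/2) have slope m. Its distance from (3, 4) must equal √26:
(−13/2m − (13/2))² = 26(m² + 1)
5m² + 26m + 5 = 0, so m = −5 or m = −1/5.
With m = −5: 5x + y = 45. With m = −1/5: x + 5y = −3.

5x + y = 45 and x + 5y = −3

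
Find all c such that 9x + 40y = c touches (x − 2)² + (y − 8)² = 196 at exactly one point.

c = −236 or c = 912

The line touches the circle iff its distance from (2, 8) is 14:
|9·2 + 40·8 − c| / √1681 = 14
|c − (338)| = 14·41, so c = 912 or c = −236.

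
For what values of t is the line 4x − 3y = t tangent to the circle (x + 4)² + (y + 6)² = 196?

Tangency holds when the distance from the centre (−4, −6) to the line equals the radius 14:
|4·(−4) − 3·(−6) − t| / √25 = 14
|t − (2)| = 14·5, so t = 72 or t = −68.

t = −68 or t = 72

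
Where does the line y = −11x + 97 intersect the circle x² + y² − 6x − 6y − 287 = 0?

Express y = −11x + 97 and substitute into the circle:
122x² − 2074x + 8540 = 0  ⟹  x² − 17x + 70 = 0
x = 10 or x = 7, giving (10, −13) and (7, 20).

(7, 20) and (10, −13)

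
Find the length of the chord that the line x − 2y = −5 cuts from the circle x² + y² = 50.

From the line, y = (5 + x)/2. Substituting:
5x² + 10x − 175 = 0  ⟹  x² + 2x − 35 = 0
x = 5 or x = −7, giving (5, 5) and (−7, −1).
Chord length = distance between (5, 5) and (−7, −1) = √180 = 6√5.

6√5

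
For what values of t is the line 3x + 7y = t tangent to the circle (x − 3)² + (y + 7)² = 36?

t = −40 ± 6√58

For a tangent, require d(centre, line) = r = 6.
|3·3 + 7·(−7) − t| / √58 = 6
|t − (−40)| = 6√58.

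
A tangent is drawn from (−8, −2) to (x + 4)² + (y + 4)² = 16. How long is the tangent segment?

Centre (−4, −4), r² = 16. |PO|² = (−4)² + (2)² = 20.
By the tangent–radius right angle, tangent length = √(|PO|² − r²) = √4 = 2.

2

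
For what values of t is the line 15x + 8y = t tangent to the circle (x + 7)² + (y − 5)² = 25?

The line touches the circle iff its distance from (−7, 5) is 5:
|15·(−7) + 8·5 − t| / √289 = 5
|t − (−65)| = 5·17, so t = 20 or t = −150.

t = −150 or t = 20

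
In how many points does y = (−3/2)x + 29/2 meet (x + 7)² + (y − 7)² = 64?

Substituting the line into the circle gives 13x² − 34x + 165 = 0.
Δ = 1156 − 8580 = −7424.
No real roots: the line does not meet the circle.

0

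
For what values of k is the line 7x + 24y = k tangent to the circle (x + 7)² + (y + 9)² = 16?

k = −365 or k = −165

The line touches the circle iff its distance from (−7, −9) is 4:
|7·(−7) + 24·(−9) − k| / √625 = 4
|k − (−265)| = 4·25, so k = −165 or k = −365.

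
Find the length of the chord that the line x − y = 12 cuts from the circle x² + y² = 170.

14√2

The distance from (0, 0) to the line is 12/√2, and r² = 170.
Half the chord is √(r² − d²) = √(98), so the full chord is 14√2.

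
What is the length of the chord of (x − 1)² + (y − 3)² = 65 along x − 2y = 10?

Centre (1, 3), r² = 65. Perpendicular distance d from centre to line = |−15| / √5 = 15/√5.
Chord = 2√(r² − d²) = 2·√(20) = 4√5.

4√5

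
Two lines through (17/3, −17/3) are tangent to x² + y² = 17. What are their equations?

x + 4y = −17 and 4x + y = 17

Write the tangent as mx − y + (−17/3 − m·(17/3)) = 0 and set its distance from the centre to √17:
[m·(−17/3) − (17/3)]² = 17(m² + 1)
4m² + 17m + 4 = 0, so m = −1/4 or m = −4.
Through (17/3, −17/3) these give x + 4y = −17 and 4x + y = 17.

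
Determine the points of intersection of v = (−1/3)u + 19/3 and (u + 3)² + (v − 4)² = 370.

Substitute v = (19 − u)/3:
10u² + 40u − 3200 = 0  ⟹  u² + 4u − 320 = 0
u = 16 or u = −20, giving (16, 1) and (−20, 13).

(−20, 13) and (16, 1)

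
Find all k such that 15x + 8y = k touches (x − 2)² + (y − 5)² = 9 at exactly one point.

k = 19 or k = 121

For a tangent, require d(centre, line) = r = 3.
|15·2 + 8·5 − k| / √289 = 3
|k − (70)| = 3·17, so k = 121 or k = 19.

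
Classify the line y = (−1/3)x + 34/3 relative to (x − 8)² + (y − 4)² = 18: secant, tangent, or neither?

neither

Substituting the line into the circle gives 10x² − 188x + 898 = 0.
Discriminant = (−188)² − 4·10·(898) = −576 < 0.
No real roots: the line does not meet the circle.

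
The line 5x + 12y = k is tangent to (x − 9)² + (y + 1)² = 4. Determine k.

For a tangent, require d(centre, line) = r = 2.
|5·9 + 12·(−1) − k| / √169 = 2
|k − (33)| = 2·13, so k = 59 or k = 7.

k = 7 or k = 59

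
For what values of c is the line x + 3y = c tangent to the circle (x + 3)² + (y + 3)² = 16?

The line touches the circle iff its distance from (−3, −3) is 4:
|1·(−3) + 3·(−3) − c| / √10 = 4
|c − (−12)| = 4√10.

c = −12 ± 4√10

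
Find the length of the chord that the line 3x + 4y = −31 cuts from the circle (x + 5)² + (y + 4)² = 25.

10

From the line, y = (−31 − 3x)/4. Substituting:
25x² + 250x + 225 = 0  ⟹  x² + 10x + 9 = 0
x = −1 or x = −9, giving (−1, −7) and (−9, −1).
Chord length = distance between (−1, −7) and (−9, −1) = √100 = 10.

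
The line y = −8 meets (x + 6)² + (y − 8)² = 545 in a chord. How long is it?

34

The distance from (−6, 8) to the line is 16, and r² = 545.
Chord = 2√(r² − d²) = 2·√(289) = 34.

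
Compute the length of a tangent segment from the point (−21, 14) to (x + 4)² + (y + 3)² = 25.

The centre is (−4, −3) and r = 5. The square of the distance from P to the centre is 289 + 289 = 578.
Power of the point: PT² = |PO|² − r² = 553, so PT = √553.

√553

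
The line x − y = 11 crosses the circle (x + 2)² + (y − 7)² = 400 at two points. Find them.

(−2, −13) and (18, 7)

Express y = x − 11 and substitute into the circle:
2x² − 32x − 72 = 0  ⟹  x² − 16x − 36 = 0
x = 18 or x = −2, giving (18, 7) and (−2, −13).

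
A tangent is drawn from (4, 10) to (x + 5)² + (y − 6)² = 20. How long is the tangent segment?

The centre is (−5, 6) and r = 2√5. The square of the distance from P to the centre is 81 + 16 = 97.
The tangent meets the radius at right angles, so tangent² = |PO|² − r² = 97 − 20 = 77.

√77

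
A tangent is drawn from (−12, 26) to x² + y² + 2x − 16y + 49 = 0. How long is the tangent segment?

√429

The centre is (−1, 8) and r = 4. The square of the distance from P to the centre is 121 + 324 = 445.
Power of the point: PT² = |PO|² − r² = 429, so PT = √429.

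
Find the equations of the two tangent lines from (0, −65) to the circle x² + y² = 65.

8x − y = 65 and 8x + y = −65

A line y − (−65) = m(x − (0)) is tangent when its distance from (0, 0) is √65:
[m·(0) − (65)]² = 65(m² + 1)
m² − 64 = 0, so m = 8 or m = −8.
Through (0, −65) these give 8x − y = 65 and 8x + y = −65.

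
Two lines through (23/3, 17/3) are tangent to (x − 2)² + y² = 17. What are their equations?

x − 4y = −15 and 4x − y = 25

Write the tangent as mx − y + (17/3 − m·(23/3)) = 0 and set its distance from the centre to √17:
(−17/3m − (−17/3))² = 17(m² + 1)
4m² − 17m + 4 = 0, so m = 1/4 or m = 4.
Through (23/3, 17/3) these give x − 4y = −15 and 4x − y = 25.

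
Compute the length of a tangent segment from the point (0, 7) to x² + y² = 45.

2

Centre (0, 0), r² = 45. |PO|² = (0)² + (7)² = 49.
Power of the point: PT² = |PO|² − r² = 4, so PT = 2.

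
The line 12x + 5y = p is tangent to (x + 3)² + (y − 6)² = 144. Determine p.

For a tangent, require d(centre, line) = r = 12.
|12·(−3) + 5·6 − p| / √169 = 12
|p − (−6)| = 12·13, so p = 150 or p = −162.

p = −162 or p = 150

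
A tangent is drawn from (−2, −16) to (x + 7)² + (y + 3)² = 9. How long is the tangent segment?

√185

The centre is (−7, −3) and r = 3. The square of the distance from P to the centre is 25 + 169 = 194.
The tangent meets the radius at right angles, so tangent² = |PO|² − r² = 194 − 9 = 185.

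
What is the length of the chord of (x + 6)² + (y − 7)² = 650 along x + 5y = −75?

6√26

The distance from (−6, 7) to the line is 104/√26, and r² = 650.
Chord = 2√(r² − d²) = 2·√(234) = 6√26.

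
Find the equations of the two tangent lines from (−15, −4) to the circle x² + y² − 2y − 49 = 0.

x − y = −11 and x + 7y = −43

Let a tangent through (−15, −4) have slope m. Its distance from (0, 1) must equal 5√2:
(15m − (5))² = 50(m² + 1)
7m² − 6m − 1 = 0, so m = 1 or m = −1/7.
With m = 1: x − y = −11. With m = −1/7: x + 7y = −43.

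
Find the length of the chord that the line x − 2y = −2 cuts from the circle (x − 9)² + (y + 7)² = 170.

From the line, y = (2 + x)/2. Substituting:
5x² − 40x − 100 = 0  ⟹  x² − 8x − 20 = 0
x = 10 or x = −2, giving (10, 6) and (−2, 0).
|(10, 6) − (−2, 0)| = √((12)² + (6)²) = 6√5.

6√5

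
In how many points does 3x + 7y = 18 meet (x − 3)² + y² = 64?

Centre (3, 0), r² = 64. Distance² from centre to line = (−9)²/58 = 81/58.
Since d² < r², the line cuts the circle twice.

2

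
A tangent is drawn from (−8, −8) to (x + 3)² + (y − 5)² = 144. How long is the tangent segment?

5√2

The centre is (−3, 5) and r = 12. The square of the distance from P to the centre is 25 + 169 = 194.
By the tangent–radius right angle, tangent length = √(|PO|² − r²) = √50 = 5√2.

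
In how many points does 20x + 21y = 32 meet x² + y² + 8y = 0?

1

Substituting the line into the circle gives 841x² − 4640x + 6400 = 0.
Δ = 21529600 − 21529600 = 0.
A repeated root: the line is tangent.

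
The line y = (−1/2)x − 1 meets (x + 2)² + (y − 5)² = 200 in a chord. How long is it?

12√5

Centre (−2, 5), r² = 200. Perpendicular distance d from centre to line = |10| / √5 = 10/√5.
Half the chord is √(r² − d²) = √(180), so the full chord is 12√5.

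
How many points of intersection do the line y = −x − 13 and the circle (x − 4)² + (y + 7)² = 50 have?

1

d² = (1·4 + 1·(−7) − (−13))²/2 = 50; r² = 50.
Since d² = r², the line is tangent.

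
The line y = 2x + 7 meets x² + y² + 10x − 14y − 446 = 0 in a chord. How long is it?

20√5

The distance from (−5, 7) to the line is 10/√5, and r² = 520.
Chord = 2√(r² − d²) = 2·√(500) = 20√5.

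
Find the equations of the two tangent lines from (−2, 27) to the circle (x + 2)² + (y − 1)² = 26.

Write the tangent as mx − y + (27 − m·(−2)) = 0 and set its distance from the centre to √26:
(0m − (−26))² = 26(m² + 1)
m² − 25 = 0, so m = 5 or m = −5.
Through (−2, 27) these give 5x − y = −37 and 5x + y = 17.

5x − y = −37 and 5x + y = 17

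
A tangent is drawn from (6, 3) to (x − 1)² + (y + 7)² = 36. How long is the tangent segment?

Centre (1, −7), r² = 36. |PO|² = (5)² + (10)² = 125.
By the tangent–radius right angle, tangent length = √(|PO|² − r²) = √89.

√89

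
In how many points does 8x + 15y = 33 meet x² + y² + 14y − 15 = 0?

0

d² = (8·0 + 15·(−7) − (33))²/289 = 19044/289; r² = 64.
Since d² > r², the line lies outside the circle.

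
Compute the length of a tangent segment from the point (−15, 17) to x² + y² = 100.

With centre O = (0, 0), |OP|² = 514 and r² = 100.
The tangent meets the radius at right angles, so tangent² = |PO|² − r² = 514 − 100 = 414.

3√46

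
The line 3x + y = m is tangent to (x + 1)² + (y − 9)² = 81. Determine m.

m = 6 ± 9√10

Tangency holds when the distance from the centre (−1, 9) to the line equals the radius 9:
|3·(−1) + 1·9 − m| / √10 = 9
|m − (6)| = 9√10.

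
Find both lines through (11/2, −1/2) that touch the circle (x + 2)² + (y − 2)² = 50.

x − y = 6 and 7x + y = 38

Write the tangent as mx − y + (−1/2 − m·(11/2)) = 0 and set its distance from the centre to 5√2:
(−15/2m − (5/2))² = 50(m² + 1)
m² + 6m − 7 = 0, so m = 1 or m = −7.
With m = 1: x − y = 6. With m = −7: 7x + y = 38.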